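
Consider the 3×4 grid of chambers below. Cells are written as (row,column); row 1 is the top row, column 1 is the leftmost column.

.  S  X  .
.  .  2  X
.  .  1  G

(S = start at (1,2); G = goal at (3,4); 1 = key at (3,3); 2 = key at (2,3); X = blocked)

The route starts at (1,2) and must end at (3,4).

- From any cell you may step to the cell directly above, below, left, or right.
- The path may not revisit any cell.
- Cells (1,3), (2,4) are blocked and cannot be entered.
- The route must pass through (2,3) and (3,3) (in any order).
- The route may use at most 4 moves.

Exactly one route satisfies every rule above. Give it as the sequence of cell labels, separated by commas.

The budget equals the shortest possible length, so every move has to be on a shortest route through the required cells.
Route from (1,2): down 1 to (2,2), right 1 to (2,3), down 1 to (3,3), right 1 to (3,4) — 4 moves in all.
Check: all required cells visited; 4 ≤ 4 moves.

(1,2), (2,2), (2,3), (3,3), (3,4)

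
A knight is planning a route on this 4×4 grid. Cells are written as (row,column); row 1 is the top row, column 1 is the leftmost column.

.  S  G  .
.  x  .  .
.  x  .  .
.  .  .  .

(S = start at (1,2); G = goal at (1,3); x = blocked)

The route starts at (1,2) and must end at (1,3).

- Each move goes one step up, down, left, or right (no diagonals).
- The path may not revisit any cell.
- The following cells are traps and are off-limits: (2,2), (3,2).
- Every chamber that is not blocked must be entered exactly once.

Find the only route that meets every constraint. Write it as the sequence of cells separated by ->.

(1,2) -> (1,1) -> (2,1) -> (3,1) -> (4,1) -> (4,2) -> (4,3) -> (4,4) -> (3,4) -> (3,3) -> (2,3) -> (2,4) -> (1,4) -> (1,3)

Need to visit all 14 open cells exactly once, starting at (1,2) and ending at (1,3).
Cell (4,2) has only two open neighbours ((4,1) and (4,3)), so the path must pass straight through it: one of those is the cell it's entered from and the other is where it exits.
Route from (1,2): left 1 to (1,1), down 3 to (4,1), right 3 to (4,4), up 1 to (3,4), left 1 to (3,3), up 1 to (2,3), right 1 to (2,4), up 1 to (1,4), left 1 to (1,3) — 13 moves in all.
Check: all 14 open cells covered.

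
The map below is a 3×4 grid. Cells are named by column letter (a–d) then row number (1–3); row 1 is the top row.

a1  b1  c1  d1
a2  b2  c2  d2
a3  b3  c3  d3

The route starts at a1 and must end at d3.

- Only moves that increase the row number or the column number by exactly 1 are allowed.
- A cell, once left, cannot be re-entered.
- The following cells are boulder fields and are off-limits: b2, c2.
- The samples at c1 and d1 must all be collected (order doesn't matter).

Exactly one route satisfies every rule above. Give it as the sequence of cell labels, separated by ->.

a1 -> b1 -> c1 -> d1 -> d2 -> d3

Moves only go right or down, so the column and row indices never decrease.
Route from a1: right 3 to d1, down 2 to d3 — 5 moves in all.
Check: all required cells visited.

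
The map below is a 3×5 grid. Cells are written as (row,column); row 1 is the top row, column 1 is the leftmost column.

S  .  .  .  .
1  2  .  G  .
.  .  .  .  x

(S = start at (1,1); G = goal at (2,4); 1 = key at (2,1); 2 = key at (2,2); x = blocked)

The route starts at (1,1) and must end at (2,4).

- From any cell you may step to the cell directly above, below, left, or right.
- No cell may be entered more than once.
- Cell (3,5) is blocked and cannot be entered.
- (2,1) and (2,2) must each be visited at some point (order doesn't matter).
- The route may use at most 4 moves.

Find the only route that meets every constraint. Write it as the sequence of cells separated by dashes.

(1,1) - (2,1) - (2,2) - (2,3) - (2,4)

The budget equals the shortest possible length, so every move has to be on a shortest route through the required cells.
Route from (1,1): down to (2,1), 3× right (reaching (2,4)) — 4 moves in all.
Check: all required cells visited; 4 ≤ 4 moves.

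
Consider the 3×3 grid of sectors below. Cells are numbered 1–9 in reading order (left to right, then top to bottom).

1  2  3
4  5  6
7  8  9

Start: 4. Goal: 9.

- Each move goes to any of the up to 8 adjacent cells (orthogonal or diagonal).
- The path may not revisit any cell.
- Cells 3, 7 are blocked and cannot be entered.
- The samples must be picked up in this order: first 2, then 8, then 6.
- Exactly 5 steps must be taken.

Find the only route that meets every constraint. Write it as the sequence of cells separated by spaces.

4 2 5 8 6 9

The waypoints must appear in the order 2, 8, 6, with no cell reused.
Route from 4: up-right 1 to 2, down 2 to 8, up-right 1 to 6, down 1 to 9 — 5 moves in all.
Check: order respected (2 at step 1, 8 at step 3, 6 at step 4); 5 moves as required.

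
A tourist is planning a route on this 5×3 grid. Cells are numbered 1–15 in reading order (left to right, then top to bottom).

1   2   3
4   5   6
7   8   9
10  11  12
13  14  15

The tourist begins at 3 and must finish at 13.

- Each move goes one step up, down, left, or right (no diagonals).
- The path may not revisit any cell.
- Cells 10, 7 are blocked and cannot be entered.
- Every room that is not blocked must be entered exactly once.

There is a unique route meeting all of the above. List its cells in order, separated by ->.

Need to visit all 13 open cells exactly once, starting at 3 and ending at 13.
Route from 3: left 2 to 1, down 1 to 4, right 2 to 6, down 1 to 9, left 1 to 8, down 1 to 11, right 1 to 12, down 1 to 15, left 2 to 13 — 12 moves in all.
Check: all 13 open cells covered.

3 -> 2 -> 1 -> 4 -> 5 -> 6 -> 9 -> 8 -> 11 -> 12 -> 15 -> 14 -> 13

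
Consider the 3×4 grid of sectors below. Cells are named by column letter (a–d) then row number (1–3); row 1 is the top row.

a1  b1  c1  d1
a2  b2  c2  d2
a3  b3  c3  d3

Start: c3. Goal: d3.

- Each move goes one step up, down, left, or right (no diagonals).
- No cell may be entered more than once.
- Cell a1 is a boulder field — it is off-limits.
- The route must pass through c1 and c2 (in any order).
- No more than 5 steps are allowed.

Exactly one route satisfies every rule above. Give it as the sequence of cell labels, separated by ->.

c3 -> c2 -> c1 -> d1 -> d2 -> d3

The 5-move cap with required stops at c1, c2 leaves no slack for detours.
Route from c3: 2× up (reaching c1), right to d1, 2× down (reaching d3) — 5 moves in all.
Check: all required cells visited; 5 ≤ 5 moves.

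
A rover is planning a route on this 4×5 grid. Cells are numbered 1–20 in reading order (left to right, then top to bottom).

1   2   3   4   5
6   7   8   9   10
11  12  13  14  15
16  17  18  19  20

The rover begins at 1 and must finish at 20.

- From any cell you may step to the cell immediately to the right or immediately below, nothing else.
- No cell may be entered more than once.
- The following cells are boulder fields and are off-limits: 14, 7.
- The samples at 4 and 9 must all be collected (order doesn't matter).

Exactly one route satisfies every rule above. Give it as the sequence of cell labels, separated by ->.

Moves only go right or down, so the column and row indices never decrease.
Route from 1: right 3 to 4, down 1 to 9, right 1 to 10, down 2 to 20 — 7 moves in all.
Check: all required cells visited.

1 -> 2 -> 3 -> 4 -> 9 -> 10 -> 15 -> 20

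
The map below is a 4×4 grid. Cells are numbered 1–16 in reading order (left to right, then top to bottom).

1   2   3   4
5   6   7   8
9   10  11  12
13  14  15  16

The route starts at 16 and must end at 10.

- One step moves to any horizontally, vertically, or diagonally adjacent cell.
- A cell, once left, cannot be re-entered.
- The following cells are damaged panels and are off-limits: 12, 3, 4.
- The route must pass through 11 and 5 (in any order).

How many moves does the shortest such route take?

4

Any route passes through 11 and 5 in some order between 16 and 10. Summing Chebyshev distances along each leg and taking the cheapest ordering (16 → 11 → 5 → 10) gives a lower bound of 1 + 2 + 1 = 4 moves.
A route of 4 moves achieves this: 16 → 11 → 6 → 5 → 10.
Since 4 matches the lower bound, it is optimal.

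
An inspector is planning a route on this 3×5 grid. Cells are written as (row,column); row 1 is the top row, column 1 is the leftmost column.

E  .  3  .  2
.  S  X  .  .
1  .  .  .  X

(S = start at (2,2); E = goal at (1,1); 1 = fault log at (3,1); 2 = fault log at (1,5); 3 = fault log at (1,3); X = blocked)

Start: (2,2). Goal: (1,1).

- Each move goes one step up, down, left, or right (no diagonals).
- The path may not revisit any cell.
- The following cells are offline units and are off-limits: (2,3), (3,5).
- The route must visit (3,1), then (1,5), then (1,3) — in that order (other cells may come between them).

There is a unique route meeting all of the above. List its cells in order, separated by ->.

The waypoints must appear in the order (3,1), (1,5), (1,3), with no cell reused.
Route from (2,2): left 1 to (2,1), down 1 to (3,1), right 3 to (3,4), up 1 to (2,4), right 1 to (2,5), up 1 to (1,5), left 4 to (1,1) — 12 moves in all.
Check: order respected (1 at step 2, 2 at step 8, 3 at step 10).

(2,2) -> (2,1) -> (3,1) -> (3,2) -> (3,3) -> (3,4) -> (2,4) -> (2,5) -> (1,5) -> (1,4) -> (1,3) -> (1,2) -> (1,1)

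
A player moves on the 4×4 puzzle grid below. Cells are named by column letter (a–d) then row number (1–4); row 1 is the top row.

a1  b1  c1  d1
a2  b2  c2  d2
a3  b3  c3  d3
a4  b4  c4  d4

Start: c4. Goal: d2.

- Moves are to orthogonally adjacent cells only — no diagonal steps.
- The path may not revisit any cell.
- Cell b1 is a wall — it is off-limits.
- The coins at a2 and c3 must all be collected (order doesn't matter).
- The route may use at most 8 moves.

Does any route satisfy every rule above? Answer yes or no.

One route that works: c4 → c3 → b3 → a3 → a2 → b2 → c2 → d2.

yes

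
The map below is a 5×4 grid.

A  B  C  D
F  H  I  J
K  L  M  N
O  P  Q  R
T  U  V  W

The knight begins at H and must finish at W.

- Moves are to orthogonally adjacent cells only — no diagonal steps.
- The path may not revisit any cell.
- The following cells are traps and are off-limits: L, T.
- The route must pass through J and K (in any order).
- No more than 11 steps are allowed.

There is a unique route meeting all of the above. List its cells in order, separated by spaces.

The 11-move cap with required stops at J, K leaves no slack for detours.
Route from H: left 1 to F, down 2 to O, right 2 to Q, up 2 to I, right 1 to J, down 3 to W — 11 moves in all.
Check: all required cells visited; 11 ≤ 11 moves.

H F K O P Q M I J N R W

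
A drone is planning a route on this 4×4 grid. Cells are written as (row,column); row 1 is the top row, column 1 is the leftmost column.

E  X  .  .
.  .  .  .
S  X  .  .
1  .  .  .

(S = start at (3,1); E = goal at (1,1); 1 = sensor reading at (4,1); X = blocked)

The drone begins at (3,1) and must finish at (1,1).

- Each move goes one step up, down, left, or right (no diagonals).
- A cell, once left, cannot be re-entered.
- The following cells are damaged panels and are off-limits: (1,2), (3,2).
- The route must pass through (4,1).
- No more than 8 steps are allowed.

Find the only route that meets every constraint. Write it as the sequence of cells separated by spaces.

(3,1) (4,1) (4,2) (4,3) (3,3) (2,3) (2,2) (2,1) (1,1)

The budget equals the shortest possible length, so every move has to be on a shortest route through the required cells.
Route from (3,1): down to (4,1), 2× right (reaching (4,3)), 2× up (reaching (2,3)), 2× left (reaching (2,1)), up to (1,1) — 8 moves in all.
Check: all required cells visited; 8 ≤ 8 moves.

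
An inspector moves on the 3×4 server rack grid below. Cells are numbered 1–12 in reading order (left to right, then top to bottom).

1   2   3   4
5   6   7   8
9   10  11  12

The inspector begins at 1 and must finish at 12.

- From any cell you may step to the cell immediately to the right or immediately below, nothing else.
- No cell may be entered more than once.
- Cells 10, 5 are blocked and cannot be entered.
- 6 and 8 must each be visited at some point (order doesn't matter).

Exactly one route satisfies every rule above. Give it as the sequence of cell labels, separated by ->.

1 -> 2 -> 6 -> 7 -> 8 -> 12

Moves only go right or down, so the column and row indices never decrease.
Route from 1: right to 2, down to 6, 2× right (reaching 8), down to 12 — 5 moves in all.
Check: all required cells visited.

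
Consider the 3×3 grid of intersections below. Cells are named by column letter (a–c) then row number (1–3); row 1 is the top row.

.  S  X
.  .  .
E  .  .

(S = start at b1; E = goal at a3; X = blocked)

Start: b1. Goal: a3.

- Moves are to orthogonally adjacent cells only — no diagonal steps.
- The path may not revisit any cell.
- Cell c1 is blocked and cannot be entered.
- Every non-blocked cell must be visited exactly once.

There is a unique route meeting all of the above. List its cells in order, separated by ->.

b1 -> a1 -> a2 -> b2 -> c2 -> c3 -> b3 -> a3

Need to visit all 8 open cells exactly once, starting at b1 and ending at a3.
Route from b1: left to a1, down to a2, 2× right (reaching c2), down to c3, 2× left (reaching a3) — 7 moves in all.
Check: all 8 open cells covered.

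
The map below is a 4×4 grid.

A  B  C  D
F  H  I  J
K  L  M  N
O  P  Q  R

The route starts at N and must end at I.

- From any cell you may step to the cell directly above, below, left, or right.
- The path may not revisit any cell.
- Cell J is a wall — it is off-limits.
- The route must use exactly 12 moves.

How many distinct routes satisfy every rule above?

Need simple routes of exactly 12 moves from N to I (Manhattan distance 2, so 5 moves are spent on a detour and 5 undoing it).
Enumerating: N R Q M L P O K F A B H I | N R Q M L P O K F A B C I | N R Q M L P O K F H B C I | N R Q P O K F A B H L M I | N R Q P O K L H F A B C I | N M Q P O K L H F A B C I.
That gives 6 routes.

6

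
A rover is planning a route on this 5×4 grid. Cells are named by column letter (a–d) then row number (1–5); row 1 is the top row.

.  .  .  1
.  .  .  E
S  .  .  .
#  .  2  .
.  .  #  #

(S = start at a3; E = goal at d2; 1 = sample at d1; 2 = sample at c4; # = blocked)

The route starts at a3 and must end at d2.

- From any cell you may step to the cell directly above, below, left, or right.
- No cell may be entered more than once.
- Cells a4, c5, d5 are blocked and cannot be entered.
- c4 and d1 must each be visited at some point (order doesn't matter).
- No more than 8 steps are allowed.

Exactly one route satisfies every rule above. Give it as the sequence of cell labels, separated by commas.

Any route must reach c4 and d1 and still end at d2 within 8 moves, so the order of the required stops is forced.
Route from a3: right to b3, down to b4, right to c4, 3× up (reaching c1), right to d1, down to d2 — 8 moves in all.
Check: all required cells visited; 8 ≤ 8 moves.

a3, b3, b4, c4, c3, c2, c1, d1, d2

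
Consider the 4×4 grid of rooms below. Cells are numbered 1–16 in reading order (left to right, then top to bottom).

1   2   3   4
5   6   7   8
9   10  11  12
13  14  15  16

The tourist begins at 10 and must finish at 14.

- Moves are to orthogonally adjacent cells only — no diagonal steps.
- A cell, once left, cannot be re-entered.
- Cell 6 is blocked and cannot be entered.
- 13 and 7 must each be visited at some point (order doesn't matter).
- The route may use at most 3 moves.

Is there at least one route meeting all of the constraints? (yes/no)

no

Even ignoring the no-revisit rule, getting from 10 to 14, taking the cheapest ordering 10 → 7 → 13 → 14 needs at least 2 + 4 + 1 = 7 moves (Manhattan distance per leg), which exceeds the 3-move limit.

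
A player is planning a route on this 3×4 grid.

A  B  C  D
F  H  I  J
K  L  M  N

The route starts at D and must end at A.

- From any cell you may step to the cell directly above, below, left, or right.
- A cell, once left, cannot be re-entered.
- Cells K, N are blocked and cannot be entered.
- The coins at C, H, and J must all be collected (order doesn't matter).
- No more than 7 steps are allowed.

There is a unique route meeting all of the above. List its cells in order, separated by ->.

D -> J -> I -> C -> B -> H -> F -> A

The budget equals the shortest possible length, so every move has to be on a shortest route through the required cells.
Route from D: down 1 to J, left 1 to I, up 1 to C, left 1 to B, down 1 to H, left 1 to F, up 1 to A — 7 moves in all.
Check: all required cells visited; 7 ≤ 7 moves.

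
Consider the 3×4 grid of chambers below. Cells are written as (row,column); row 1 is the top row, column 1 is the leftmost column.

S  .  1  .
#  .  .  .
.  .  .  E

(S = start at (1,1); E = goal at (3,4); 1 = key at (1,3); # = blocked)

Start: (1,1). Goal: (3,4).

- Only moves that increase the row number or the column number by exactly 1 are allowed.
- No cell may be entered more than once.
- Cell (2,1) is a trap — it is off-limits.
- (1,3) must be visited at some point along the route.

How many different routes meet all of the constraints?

3

A right/down-only route from (1,1) to (3,4) makes exactly 2 down-moves and 3 right-moves in some order.
With no other constraints that would be C(5,2) = 10 routes.
Split at (1,3) and multiply the segment counts (each segment already excludes blocked cells): (1,1)→(1,3): 1; (1,3)→(3,4): 3; product = 3.
That gives 3 routes.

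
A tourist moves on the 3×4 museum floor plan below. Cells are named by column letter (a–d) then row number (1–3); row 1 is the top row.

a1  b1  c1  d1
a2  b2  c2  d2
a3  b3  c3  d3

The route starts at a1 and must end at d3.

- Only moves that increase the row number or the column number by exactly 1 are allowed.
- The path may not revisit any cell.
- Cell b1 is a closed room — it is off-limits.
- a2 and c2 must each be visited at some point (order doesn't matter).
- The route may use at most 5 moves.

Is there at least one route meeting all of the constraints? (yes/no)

One route that works: a1 → a2 → b2 → c2 → c3 → d3.

yes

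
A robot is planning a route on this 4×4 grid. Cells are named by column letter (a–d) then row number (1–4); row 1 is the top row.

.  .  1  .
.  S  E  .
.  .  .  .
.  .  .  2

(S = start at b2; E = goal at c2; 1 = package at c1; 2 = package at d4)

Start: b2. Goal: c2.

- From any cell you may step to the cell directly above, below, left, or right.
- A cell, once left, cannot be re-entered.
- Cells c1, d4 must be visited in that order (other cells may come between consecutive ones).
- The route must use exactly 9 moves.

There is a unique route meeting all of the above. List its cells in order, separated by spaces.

b2 b1 c1 d1 d2 d3 d4 c4 c3 c2

The waypoints must appear in the order c1, d4, with no cell reused.
Route from b2: up to b1, 2× right (reaching d1), 3× down (reaching d4), left to c4, 2× up (reaching c2) — 9 moves in all.
Check: order respected (1 at step 2, 2 at step 6); 9 moves as required.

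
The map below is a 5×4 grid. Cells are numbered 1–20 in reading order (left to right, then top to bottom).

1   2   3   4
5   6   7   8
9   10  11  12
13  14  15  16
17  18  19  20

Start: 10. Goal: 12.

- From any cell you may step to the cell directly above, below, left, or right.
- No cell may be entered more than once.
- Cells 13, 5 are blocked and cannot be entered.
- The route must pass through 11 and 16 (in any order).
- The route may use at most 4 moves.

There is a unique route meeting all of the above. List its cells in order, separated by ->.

The budget equals the shortest possible length, so every move has to be on a shortest route through the required cells.
Route from 10: right 1 to 11, down 1 to 15, right 1 to 16, up 1 to 12 — 4 moves in all.
Check: all required cells visited; 4 ≤ 4 moves.

10 -> 11 -> 15 -> 16 -> 12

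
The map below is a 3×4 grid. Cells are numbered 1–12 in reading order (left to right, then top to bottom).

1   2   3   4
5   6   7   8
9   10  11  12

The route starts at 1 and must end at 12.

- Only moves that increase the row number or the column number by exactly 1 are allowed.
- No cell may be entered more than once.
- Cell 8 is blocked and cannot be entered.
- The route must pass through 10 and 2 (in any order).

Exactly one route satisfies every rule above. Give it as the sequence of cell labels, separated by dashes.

Moves only go right or down, so the column and row indices never decrease.
Route from 1: right 1 to 2, down 2 to 10, right 2 to 12 — 5 moves in all.
Check: all required cells visited.

1 - 2 - 6 - 10 - 11 - 12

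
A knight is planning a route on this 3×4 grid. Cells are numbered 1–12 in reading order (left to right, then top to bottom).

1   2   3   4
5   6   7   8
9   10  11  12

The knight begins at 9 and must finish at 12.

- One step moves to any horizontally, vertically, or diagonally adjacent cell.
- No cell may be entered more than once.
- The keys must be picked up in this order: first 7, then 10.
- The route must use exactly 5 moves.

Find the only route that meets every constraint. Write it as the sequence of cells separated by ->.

The waypoints must appear in the order 7, 10, with no cell reused.
Route from 9: up-right to 6, right to 7, down-left to 10, 2× right (reaching 12) — 5 moves in all.
Check: order respected (7 at step 2, 10 at step 3); 5 moves as required.

9 -> 6 -> 7 -> 10 -> 11 -> 12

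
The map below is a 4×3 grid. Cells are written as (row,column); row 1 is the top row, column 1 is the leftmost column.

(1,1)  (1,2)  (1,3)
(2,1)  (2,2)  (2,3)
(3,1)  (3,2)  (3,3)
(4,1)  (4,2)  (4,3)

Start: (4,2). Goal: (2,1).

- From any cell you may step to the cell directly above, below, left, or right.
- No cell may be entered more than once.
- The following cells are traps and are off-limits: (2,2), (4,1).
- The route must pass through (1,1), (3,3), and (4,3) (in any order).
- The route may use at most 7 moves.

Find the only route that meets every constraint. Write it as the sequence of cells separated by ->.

(4,2) -> (4,3) -> (3,3) -> (2,3) -> (1,3) -> (1,2) -> (1,1) -> (2,1)

Any route must reach (1,1), (3,3), and (4,3) and still end at (2,1) within 7 moves, so the order of the required stops is forced.
Route from (4,2): right 1 to (4,3), up 3 to (1,3), left 2 to (1,1), down 1 to (2,1) — 7 moves in all.
Check: all required cells visited; 7 ≤ 7 moves.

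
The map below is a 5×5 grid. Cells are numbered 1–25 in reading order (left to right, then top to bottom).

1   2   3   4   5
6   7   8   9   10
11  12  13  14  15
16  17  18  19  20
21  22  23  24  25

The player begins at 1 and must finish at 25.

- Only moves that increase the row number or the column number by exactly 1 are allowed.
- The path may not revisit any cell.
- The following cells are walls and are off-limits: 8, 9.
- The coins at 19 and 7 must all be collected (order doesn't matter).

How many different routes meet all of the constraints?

A right/down-only route from 1 to 25 makes exactly 4 down-moves and 4 right-moves in some order.
With no other constraints that would be C(8,4) = 70 routes.
A monotone route can only reach the required cells in the order 7, 19, so split there and multiply the segment counts (each segment already excludes blocked cells): 1→7: 2; 7→19: 3; 19→25: 2; product = 12.
That gives 12 routes.

12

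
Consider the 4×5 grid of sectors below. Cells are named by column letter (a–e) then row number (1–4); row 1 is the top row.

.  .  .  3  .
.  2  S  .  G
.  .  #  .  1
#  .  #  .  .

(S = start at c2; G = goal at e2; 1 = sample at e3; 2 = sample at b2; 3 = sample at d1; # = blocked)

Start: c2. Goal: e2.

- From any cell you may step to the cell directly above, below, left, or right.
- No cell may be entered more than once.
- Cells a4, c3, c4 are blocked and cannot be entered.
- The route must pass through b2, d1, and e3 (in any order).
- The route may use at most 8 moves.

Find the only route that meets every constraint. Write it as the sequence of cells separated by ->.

The budget equals the shortest possible length, so every move has to be on a shortest route through the required cells.
Route from c2: left to b2, up to b1, 2× right (reaching d1), 2× down (reaching d3), right to e3, up to e2 — 8 moves in all.
Check: all required cells visited; 8 ≤ 8 moves.

c2 -> b2 -> b1 -> c1 -> d1 -> d2 -> d3 -> e3 -> e2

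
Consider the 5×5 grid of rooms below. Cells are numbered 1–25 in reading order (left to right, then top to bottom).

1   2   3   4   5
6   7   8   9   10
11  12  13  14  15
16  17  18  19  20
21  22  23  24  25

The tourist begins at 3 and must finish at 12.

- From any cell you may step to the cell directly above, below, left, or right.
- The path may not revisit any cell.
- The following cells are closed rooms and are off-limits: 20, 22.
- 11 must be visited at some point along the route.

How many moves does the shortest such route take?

Any route passes through 11 somewhere between 3 and 12. Summing Manhattan distances along the two legs (3 → 11 → 12) gives a lower bound of 4 + 1 = 5 moves.
A route of 5 moves achieves this: 3 → 8 → 7 → 6 → 11 → 12.
Since 5 matches the lower bound, it is optimal.

5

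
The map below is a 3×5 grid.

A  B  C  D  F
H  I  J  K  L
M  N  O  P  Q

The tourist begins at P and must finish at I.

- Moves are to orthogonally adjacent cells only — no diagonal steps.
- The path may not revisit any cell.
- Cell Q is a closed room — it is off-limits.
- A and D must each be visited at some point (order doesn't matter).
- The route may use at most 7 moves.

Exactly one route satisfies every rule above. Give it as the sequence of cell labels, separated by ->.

P -> K -> D -> C -> B -> A -> H -> I

The 7-move cap with required stops at A, D leaves no slack for detours.
Route from P: up 2 to D, left 3 to A, down 1 to H, right 1 to I — 7 moves in all.
Check: all required cells visited; 7 ≤ 7 moves.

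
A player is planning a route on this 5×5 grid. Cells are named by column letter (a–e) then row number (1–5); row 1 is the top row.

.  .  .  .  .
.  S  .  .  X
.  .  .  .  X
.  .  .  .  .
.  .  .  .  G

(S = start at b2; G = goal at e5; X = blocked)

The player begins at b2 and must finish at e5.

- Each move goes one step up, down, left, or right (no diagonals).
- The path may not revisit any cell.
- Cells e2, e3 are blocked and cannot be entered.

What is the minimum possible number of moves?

6

The Manhattan distance from b2 to e5 is |2−5| + |2−5| = 6, so at least 6 moves are needed.
A route of 6 moves achieves this: b2 → b3 → b4 → b5 → c5 → d5 → e5.
Since 6 matches the lower bound, it is optimal.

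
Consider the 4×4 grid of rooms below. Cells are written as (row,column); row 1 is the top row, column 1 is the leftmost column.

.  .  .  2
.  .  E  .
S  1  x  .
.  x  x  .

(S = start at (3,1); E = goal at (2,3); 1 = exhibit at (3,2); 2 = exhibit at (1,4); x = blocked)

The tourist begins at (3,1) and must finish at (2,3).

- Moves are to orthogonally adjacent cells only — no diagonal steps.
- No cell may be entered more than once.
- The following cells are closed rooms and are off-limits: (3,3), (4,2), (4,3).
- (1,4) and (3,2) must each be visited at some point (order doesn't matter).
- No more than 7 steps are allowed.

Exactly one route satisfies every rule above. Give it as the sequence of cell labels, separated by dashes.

(3,1) - (3,2) - (2,2) - (1,2) - (1,3) - (1,4) - (2,4) - (2,3)

The budget equals the shortest possible length, so every move has to be on a shortest route through the required cells.
Route from (3,1): right to (3,2), 2× up (reaching (1,2)), 2× right (reaching (1,4)), down to (2,4), left to (2,3) — 7 moves in all.
Check: all required cells visited; 7 ≤ 7 moves.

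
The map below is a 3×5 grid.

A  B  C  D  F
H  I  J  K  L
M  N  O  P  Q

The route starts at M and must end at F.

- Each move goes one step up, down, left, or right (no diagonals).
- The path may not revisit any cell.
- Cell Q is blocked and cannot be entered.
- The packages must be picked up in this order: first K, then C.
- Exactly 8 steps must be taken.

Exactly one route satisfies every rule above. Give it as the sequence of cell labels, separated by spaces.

M N O P K J C D F

The waypoints must appear in the order K, C, with no cell reused.
Route from M: right 3 to P, up 1 to K, left 1 to J, up 1 to C, right 2 to F — 8 moves in all.
Check: order respected (K at step 4, C at step 6); 8 moves as required.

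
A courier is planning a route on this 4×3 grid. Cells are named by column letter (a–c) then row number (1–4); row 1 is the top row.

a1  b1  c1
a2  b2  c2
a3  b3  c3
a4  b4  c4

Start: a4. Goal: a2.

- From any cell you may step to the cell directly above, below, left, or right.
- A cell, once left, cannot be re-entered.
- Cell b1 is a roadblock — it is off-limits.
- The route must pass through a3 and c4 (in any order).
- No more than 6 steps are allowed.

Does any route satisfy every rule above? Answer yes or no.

One route that works: a4 → b4 → c4 → c3 → b3 → a3 → a2.

yes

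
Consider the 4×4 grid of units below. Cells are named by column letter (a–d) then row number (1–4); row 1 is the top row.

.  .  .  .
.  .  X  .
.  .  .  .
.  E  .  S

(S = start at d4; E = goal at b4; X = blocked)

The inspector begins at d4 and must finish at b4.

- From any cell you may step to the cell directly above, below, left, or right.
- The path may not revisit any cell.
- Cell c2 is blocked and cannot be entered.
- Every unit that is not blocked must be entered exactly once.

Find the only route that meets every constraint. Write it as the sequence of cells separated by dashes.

Need to visit all 15 open cells exactly once, starting at d4 and ending at b4.
Route from d4: left 1 to c4, up 1 to c3, right 1 to d3, up 2 to d1, left 3 to a1, down 1 to a2, right 1 to b2, down 1 to b3, left 1 to a3, down 1 to a4, right 1 to b4 — 14 moves in all.
Check: all 15 open cells covered.

d4 - c4 - c3 - d3 - d2 - d1 - c1 - b1 - a1 - a2 - b2 - b3 - a3 - a4 - b4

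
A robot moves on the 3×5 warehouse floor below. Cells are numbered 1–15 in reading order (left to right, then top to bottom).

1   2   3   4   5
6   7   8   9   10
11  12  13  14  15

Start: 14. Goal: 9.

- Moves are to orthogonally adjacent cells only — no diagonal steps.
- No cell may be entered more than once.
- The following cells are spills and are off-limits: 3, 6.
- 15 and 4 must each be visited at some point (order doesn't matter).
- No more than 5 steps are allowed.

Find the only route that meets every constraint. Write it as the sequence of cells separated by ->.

Any route must reach 15 and 4 and still end at 9 within 5 moves, so the order of the required stops is forced.
Route from 14: right 1 to 15, up 2 to 5, left 1 to 4, down 1 to 9 — 5 moves in all.
Check: all required cells visited; 5 ≤ 5 moves.

14 -> 15 -> 10 -> 5 -> 4 -> 9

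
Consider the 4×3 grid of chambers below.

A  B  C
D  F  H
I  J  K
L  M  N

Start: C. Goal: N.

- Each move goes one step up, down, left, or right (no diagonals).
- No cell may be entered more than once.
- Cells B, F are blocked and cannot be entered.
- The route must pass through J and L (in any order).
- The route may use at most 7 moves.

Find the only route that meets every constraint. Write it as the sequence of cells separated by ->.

The 7-move cap with required stops at J, L leaves no slack for detours.
Route from C: down 2 to K, left 2 to I, down 1 to L, right 2 to N — 7 moves in all.
Check: all required cells visited; 7 ≤ 7 moves.

C -> H -> K -> J -> I -> L -> M -> N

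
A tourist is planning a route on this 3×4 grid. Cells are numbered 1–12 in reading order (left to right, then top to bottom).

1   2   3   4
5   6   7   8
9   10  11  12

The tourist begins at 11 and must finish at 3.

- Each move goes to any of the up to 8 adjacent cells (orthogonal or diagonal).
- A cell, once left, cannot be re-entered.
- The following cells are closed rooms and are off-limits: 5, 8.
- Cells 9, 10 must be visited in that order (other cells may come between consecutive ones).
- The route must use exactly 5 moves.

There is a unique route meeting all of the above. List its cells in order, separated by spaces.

The waypoints must appear in the order 9, 10, with no cell reused.
Route from 11: up-left to 6, down-left to 9, right to 10, up-right to 7, up to 3 — 5 moves in all.
Check: order respected (9 at step 2, 10 at step 3); 5 moves as required.

11 6 9 10 7 3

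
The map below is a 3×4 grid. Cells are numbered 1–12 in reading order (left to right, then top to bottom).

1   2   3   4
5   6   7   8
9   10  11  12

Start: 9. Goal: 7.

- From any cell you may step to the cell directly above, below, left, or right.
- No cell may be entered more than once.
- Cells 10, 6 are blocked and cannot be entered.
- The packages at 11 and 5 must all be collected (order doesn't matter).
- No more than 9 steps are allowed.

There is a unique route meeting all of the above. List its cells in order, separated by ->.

9 -> 5 -> 1 -> 2 -> 3 -> 4 -> 8 -> 12 -> 11 -> 7

The budget equals the shortest possible length, so every move has to be on a shortest route through the required cells.
Route from 9: up 2 to 1, right 3 to 4, down 2 to 12, left 1 to 11, up 1 to 7 — 9 moves in all.
Check: all required cells visited; 9 ≤ 9 moves.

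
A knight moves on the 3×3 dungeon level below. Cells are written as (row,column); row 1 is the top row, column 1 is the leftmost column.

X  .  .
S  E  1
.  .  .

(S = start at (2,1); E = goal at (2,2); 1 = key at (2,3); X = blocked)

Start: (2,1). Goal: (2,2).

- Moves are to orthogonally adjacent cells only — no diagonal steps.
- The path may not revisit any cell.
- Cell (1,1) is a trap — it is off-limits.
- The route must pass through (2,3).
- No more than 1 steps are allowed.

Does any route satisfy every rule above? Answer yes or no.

no

Even ignoring the no-revisit rule, getting from (2,1) to (2,2) via (2,3) needs at least 2 + 1 = 3 moves (Manhattan distance per leg), which exceeds the 1-move limit.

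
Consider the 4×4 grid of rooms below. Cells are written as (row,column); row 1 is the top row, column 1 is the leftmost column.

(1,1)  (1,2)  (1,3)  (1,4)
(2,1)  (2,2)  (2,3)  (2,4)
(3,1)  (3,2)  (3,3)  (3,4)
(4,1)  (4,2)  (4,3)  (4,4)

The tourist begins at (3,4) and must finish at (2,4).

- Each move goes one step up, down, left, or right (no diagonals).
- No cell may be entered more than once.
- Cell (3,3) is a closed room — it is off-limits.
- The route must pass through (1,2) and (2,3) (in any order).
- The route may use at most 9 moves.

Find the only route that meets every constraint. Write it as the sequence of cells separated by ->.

Any route must reach (1,2) and (2,3) and still end at (2,4) within 9 moves, so the order of the required stops is forced.
Route from (3,4): down to (4,4), 2× left (reaching (4,2)), 3× up (reaching (1,2)), right to (1,3), down to (2,3), right to (2,4) — 9 moves in all.
Check: all required cells visited; 9 ≤ 9 moves.

(3,4) -> (4,4) -> (4,3) -> (4,2) -> (3,2) -> (2,2) -> (1,2) -> (1,3) -> (2,3) -> (2,4)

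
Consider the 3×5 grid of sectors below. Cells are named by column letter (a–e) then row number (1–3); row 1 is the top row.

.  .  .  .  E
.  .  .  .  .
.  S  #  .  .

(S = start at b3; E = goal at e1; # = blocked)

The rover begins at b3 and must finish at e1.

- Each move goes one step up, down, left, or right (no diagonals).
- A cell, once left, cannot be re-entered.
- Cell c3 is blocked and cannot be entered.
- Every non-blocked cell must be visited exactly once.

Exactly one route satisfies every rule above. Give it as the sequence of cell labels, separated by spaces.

b3 a3 a2 a1 b1 b2 c2 c1 d1 d2 d3 e3 e2 e1

Need to visit all 14 open cells exactly once, starting at b3 and ending at e1.
Cell a1 has only two open neighbours (a2 and b1), so the path must pass straight through it: one of those is the cell it's entered from and the other is where it exits.
Route from b3: left 1 to a3, up 2 to a1, right 1 to b1, down 1 to b2, right 1 to c2, up 1 to c1, right 1 to d1, down 2 to d3, right 1 to e3, up 2 to e1 — 13 moves in all.
Check: all 14 open cells covered.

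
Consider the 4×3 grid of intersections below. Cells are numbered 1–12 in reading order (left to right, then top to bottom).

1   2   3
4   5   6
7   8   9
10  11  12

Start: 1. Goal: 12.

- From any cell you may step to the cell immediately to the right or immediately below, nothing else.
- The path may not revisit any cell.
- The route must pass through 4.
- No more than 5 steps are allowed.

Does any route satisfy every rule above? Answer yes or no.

One route that works: 1 → 4 → 7 → 10 → 11 → 12.

yes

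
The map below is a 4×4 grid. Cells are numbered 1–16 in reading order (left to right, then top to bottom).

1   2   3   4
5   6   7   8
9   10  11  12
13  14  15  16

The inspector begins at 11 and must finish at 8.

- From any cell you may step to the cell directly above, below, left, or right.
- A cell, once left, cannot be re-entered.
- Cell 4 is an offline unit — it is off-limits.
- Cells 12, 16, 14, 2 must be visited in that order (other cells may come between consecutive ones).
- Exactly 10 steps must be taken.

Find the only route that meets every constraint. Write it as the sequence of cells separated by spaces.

The waypoints must appear in the order 12, 16, 14, 2, with no cell reused.
Route from 11: right to 12, down to 16, 2× left (reaching 14), 3× up (reaching 2), right to 3, down to 7, right to 8 — 10 moves in all.
Check: order respected (12 at step 1, 16 at step 2, 14 at step 4, 2 at step 7); 10 moves as required.

11 12 16 15 14 10 6 2 3 7 8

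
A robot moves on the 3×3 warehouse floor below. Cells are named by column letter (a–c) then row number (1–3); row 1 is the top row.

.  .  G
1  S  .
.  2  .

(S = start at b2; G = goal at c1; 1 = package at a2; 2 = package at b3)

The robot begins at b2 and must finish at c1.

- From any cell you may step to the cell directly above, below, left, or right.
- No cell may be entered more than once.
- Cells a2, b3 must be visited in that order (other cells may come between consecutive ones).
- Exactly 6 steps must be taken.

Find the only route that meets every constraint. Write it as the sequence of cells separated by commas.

b2, a2, a3, b3, c3, c2, c1

The waypoints must appear in the order a2, b3, with no cell reused.
Route from b2: left to a2, down to a3, 2× right (reaching c3), 2× up (reaching c1) — 6 moves in all.
Check: order respected (1 at step 1, 2 at step 3); 6 moves as required.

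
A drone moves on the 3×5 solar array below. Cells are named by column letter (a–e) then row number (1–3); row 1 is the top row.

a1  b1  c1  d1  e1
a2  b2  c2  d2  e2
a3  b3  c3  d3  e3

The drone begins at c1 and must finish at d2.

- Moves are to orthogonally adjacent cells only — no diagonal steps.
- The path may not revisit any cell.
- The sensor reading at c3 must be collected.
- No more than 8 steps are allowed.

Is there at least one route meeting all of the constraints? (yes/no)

yes

One route that works: c1 → c2 → c3 → d3 → d2.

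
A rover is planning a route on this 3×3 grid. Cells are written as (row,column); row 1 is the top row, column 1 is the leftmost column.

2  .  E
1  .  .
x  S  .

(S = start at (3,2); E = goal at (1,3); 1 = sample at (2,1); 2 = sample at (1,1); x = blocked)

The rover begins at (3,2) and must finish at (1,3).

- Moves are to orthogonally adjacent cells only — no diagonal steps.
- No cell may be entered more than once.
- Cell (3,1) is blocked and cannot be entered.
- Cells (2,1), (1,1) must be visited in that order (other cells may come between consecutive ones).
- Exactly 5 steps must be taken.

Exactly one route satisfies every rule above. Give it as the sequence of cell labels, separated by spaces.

(3,2) (2,2) (2,1) (1,1) (1,2) (1,3)

The waypoints must appear in the order (2,1), (1,1), with no cell reused.
Route from (3,2): up 1 to (2,2), left 1 to (2,1), up 1 to (1,1), right 2 to (1,3) — 5 moves in all.
Check: order respected (1 at step 2, 2 at step 3); 5 moves as required.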